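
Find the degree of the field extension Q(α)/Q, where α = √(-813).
[Q(α):Q] = 2

[Q(α):Q] equals the degree of the minimal polynomial of α. Here α^2 = -813 and x^2 + 813 is irreducible (d = -813 is squarefree, ≠ 1, hence not a square), so deg(m_α) = 2. Thus [Q(α):Q] = 2.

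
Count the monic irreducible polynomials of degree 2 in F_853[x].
There are 363378 monic irreducible polynomials of degree 2 over F_853

Each element of F_{853^2} that lies in no proper subfield is a root of exactly one monic irreducible of degree 2 over F_853, and each such polynomial has 2 distinct roots in F_{853^2}. By Möbius inversion the count is N_853(2) = (1/2) Σ_{d|2} μ(2/d) · 853^d = (1/2)(μ(2)·853^1 + μ(1)·853^2) = 726756/2 = 363378.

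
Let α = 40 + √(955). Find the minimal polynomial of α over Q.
m_α(x) = x^2 - 80x + 645

From α - 40 = √(955), squaring gives (α - 40)^2 = 955, i.e. α^2 - 80α + 1600 = 955, so α^2 - 80α + 645 = 0. The discriminant of x^2 - 80x + 645 is (-80)^2 - 4·(645) = 6400 - 2580 = 3820, and 4·(955) is not a perfect square in Q since 955 is squarefree and ≠ 1. Hence x^2 - 80x + 645 is irreducible over Q and is the minimal polynomial of α.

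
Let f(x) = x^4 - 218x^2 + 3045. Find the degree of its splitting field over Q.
[K : Q] = 4

Solving the quadratic in x^2: x^2 = (218 ± √(218^2 - 4·3045))/2 = (218 ± √35344)/2 = (218 ± 188)/2, giving x^2 = 203 or x^2 = 15. So f(x) = (x^2 - 203)(x^2 - 15) and the roots of f are ±√203, ±√15. Hence the splitting field is K = Q(√203, √15). Since 203 and 15 are distinct squarefree integers > 1, their product 3045 is not a perfect square, so √15 ∉ Q(√203). By the tower law [K:Q] = [Q(√203,√15):Q(√203)] · [Q(√203):Q] = 2 · 2 = 4.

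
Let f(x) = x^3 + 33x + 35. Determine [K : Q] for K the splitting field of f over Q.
[K : Q] = 6

By the rational root test, any rational root of the monic integer polynomial f(x) = x^3 + 33x + 35 must be an integer dividing the constant term 35, i.e. one of ±{1, 5, 7, 35}. Evaluating: f(1) = 69, f(-1) = 1, f(5) = 325, f(-5) = -255, f(7) = 609, f(-7) = -539, f(35) = 44065, f(-35) = -43995; none is 0, so f has no rational root and is therefore irreducible over Q (a cubic with no linear factor over a field is irreducible). For an irreducible cubic, the Galois group is A_3 or S_3 according as the discriminant disc(f) = -4a^3 - 27b^2 = -4·(33)^3 - 27·(35)^2 = -176823 is or is not a square in Q. Here disc(f) = -176823 is not a perfect square in Q, so the Galois group of f over Q is not contained in A_3 and must be all of S_3. The splitting field has degree |S_3| = 6 over Q, so [K : Q] = 6.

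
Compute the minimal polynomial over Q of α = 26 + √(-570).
m_α(x) = x^2 - 52x + 1246

From α - 26 = √(-570), squaring gives (α - 26)^2 = -570, i.e. α^2 - 52α + 676 = -570, so α^2 - 52α + 1246 = 0. The discriminant of x^2 - 52x + 1246 is (-52)^2 - 4·(1246) = 2704 - 4984 = -2280, and 4·(-570) is not a perfect square in Q since -570 is squarefree and ≠ 1. Hence x^2 - 52x + 1246 is irreducible over Q and is the minimal polynomial of α.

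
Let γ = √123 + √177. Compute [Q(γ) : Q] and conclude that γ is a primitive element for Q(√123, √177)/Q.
[Q(γ) : Q] = 4 (equivalently, Q(γ) = Q(√123, √177))

Obviously Q(γ) ⊆ Q(√123, √177), and [Q(√123, √177):Q] = 4 (since 123, 177 are distinct squarefree integers > 1 with 21771 not a perfect square). To show equality we compute the minimal polynomial of γ. From γ = √123 + √177: γ^2 = 123 + 2√(21771) + 177 = 300 + 2√(21771), so γ^2 - 300 = 2√(21771); squaring, (γ^2 - 300)^2 = 4·21771, i.e. γ^4 - 600γ^2 + 90000 - 87084 = 0, i.e. γ^4 - 600γ^2 + 2916 = 0. So γ is a root of x^4 - 600x^2 + 2916. This polynomial is irreducible over Q: it has no rational root (each ±√123 ± √177 is irrational), and any factorization into two quadratics over Q would force √(21771) ∈ Q (pairing opposite roots) or √123, √177 ∈ Q (other pairings), all impossible. Hence [Q(γ):Q] = 4 = [Q(√123, √177):Q], so Q(γ) = Q(√123, √177).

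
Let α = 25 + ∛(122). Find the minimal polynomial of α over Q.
m_α(x) = x^3 - 75x^2 + 1875x - 15747

Set β = α - 25 = ∛(122), so β^3 = 122. Then (α - 25)^3 - 122 = 0, i.e. α is a root of g(x) = (x - 25)^3 - 122 = x^3 - 75x^2 + 1875x - 15747. Since g(x) = h(x - 25) where h(x) = x^3 - 122, and h is irreducible over Q (because 122 is not a perfect cube, so h has no rational root, and a monic cubic with no rational root is irreducible), g is also irreducible (irreducibility is preserved under the substitution x → x - 25). Hence m_α(x) = x^3 - 75x^2 + 1875x - 15747.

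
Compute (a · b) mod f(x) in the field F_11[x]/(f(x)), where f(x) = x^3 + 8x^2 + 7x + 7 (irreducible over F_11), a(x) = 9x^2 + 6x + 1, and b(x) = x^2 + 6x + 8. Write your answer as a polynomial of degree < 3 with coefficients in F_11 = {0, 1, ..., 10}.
a · b ≡ 10x^2 + 9x + 4 (mod f(x))

Multiply in F_11[x]: a(x)·b(x) = (9x^2 + 6x + 1)·(x^2 + 6x + 8) = 9x^4 + 5x^3 + 10x^2 + 10x + 8. This has degree ≥ 3, so divide by f(x) over F_11: 9x^4 + 5x^3 + 10x^2 + 10x + 8 = (9x + 10)·(x^3 + 8x^2 + 7x + 7) + (10x^2 + 9x + 4). Hence a·b ≡ 10x^2 + 9x + 4 (mod f). (F_11[x]/(f) is a field with 11^3 = 1331 elements since f is irreducible of degree 3.)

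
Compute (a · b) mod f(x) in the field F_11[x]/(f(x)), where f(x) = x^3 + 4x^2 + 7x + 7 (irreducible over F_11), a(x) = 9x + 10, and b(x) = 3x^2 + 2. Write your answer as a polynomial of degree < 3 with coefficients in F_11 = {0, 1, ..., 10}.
a · b ≡ 10x^2 + 5x + 7 (mod f(x))

Multiply in F_11[x]: a(x)·b(x) = (9x + 10)·(3x^2 + 2) = 5x^3 + 8x^2 + 7x + 9. This has degree ≥ 3, so divide by f(x) over F_11: 5x^3 + 8x^2 + 7x + 9 = (5)·(x^3 + 4x^2 + 7x + 7) + (10x^2 + 5x + 7). Hence a·b ≡ 10x^2 + 5x + 7 (mod f). (F_11[x]/(f) is a field with 11^3 = 1331 elements since f is irreducible of degree 3.)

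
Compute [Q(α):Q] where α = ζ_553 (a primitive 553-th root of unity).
[Q(α):Q] = 468

The minimal polynomial of ζ_553 over Q is the 553-th cyclotomic polynomial Φ_553(x), which is irreducible over Q and has degree φ(553) = 468. Hence [Q(α):Q] = φ(553) = 468.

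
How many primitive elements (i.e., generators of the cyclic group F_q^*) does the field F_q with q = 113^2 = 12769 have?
There are φ(12768) = 3456 primitive elements

F_q^* is cyclic of order q - 1 = 12768. A cyclic group of order m has exactly φ(m) generators. Here m = 12768 = 2^5 · 3 · 7 · 19, so the number of primitive elements is φ(12768) = 3456.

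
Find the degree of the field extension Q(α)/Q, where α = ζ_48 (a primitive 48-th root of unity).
[Q(α):Q] = 16

The minimal polynomial of ζ_48 over Q is the 48-th cyclotomic polynomial Φ_48(x), which is irreducible over Q and has degree φ(48) = 16. Hence [Q(α):Q] = φ(48) = 16.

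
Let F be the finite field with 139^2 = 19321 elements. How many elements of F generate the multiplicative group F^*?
There are φ(19320) = 4224 primitive elements

F_q^* is cyclic of order q - 1 = 19320. A cyclic group of order m has exactly φ(m) generators. Here m = 19320 = 2^3 · 3 · 5 · 7 · 23, so the number of primitive elements is φ(19320) = 4224.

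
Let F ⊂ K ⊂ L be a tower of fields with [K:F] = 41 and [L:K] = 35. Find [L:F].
[L:F] = 1435

The tower law says that for any tower of field extensions F ⊂ K ⊂ L with finite degrees, [L:F] = [L:K] · [K:F]. Here this gives [L:F] = 35 · 41 = 1435.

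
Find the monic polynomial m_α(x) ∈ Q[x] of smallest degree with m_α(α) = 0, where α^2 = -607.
m_α(x) = x^2 + 607

α satisfies α^2 + 607 = 0, so x^2 + 607 annihilates α. Since d = -607 is squarefree and ≠ 1, it is not a perfect square in Q, so x^2 + 607 has no rational root and is therefore irreducible over Q (a degree-2 polynomial over a field is irreducible iff it has no root). Hence m_α(x) = x^2 + 607.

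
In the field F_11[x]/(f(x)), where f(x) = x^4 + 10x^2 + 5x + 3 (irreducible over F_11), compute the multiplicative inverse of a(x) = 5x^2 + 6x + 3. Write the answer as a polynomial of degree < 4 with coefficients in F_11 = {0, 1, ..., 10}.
a(x)^(-1) ≡ x^3 + 10x^2 + 4x + 5 (mod f(x))

Since f is irreducible over F_11, F_11[x]/(f) is a field and a(x) ≠ 0 has an inverse. Apply the extended Euclidean algorithm to f(x) and a(x) in F_11[x]: f(x) = (9x^2 + 9x + 10)·a(x) + (6x + 6);  a(x) = (10x + 2)·(6x + 6) + (2). The last nonzero remainder is the constant 2 = gcd(f, a) in F_11. Back-substituting through the division chain expresses 2 = s(x)·a(x) + t(x)·f(x) with s(x) ≡ 2x^3 + 9x^2 + 8x + 10 (mod f), so (2x^3 + 9x^2 + 8x + 10)·a(x) ≡ 2 (mod f). Multiplying by 2^(-1) ≡ 6 in F_11 gives a(x)^(-1) ≡ 6·(2x^3 + 9x^2 + 8x + 10) ≡ x^3 + 10x^2 + 4x + 5 (mod f). Check: (5x^2 + 6x + 3)·(x^3 + 10x^2 + 4x + 5) = 5x^5 + x^4 + 6x^3 + 2x^2 + 9x + 4 ≡ 1 (mod x^4 + 10x^2 + 5x + 3).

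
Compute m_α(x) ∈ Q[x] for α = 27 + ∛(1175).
m_α(x) = x^3 - 81x^2 + 2187x - 20858

Set β = α - 27 = ∛(1175), so β^3 = 1175. Then (α - 27)^3 - 1175 = 0, i.e. α is a root of g(x) = (x - 27)^3 - 1175 = x^3 - 81x^2 + 2187x - 20858. Since g(x) = h(x - 27) where h(x) = x^3 - 1175, and h is irreducible over Q (because 1175 is not a perfect cube, so h has no rational root, and a monic cubic with no rational root is irreducible), g is also irreducible (irreducibility is preserved under the substitution x → x - 27). Hence m_α(x) = x^3 - 81x^2 + 2187x - 20858.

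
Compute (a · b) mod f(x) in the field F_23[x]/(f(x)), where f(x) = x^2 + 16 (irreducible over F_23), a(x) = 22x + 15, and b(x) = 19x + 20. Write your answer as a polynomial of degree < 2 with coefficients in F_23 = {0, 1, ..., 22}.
a · b ≡ 12x + 6 (mod f(x))

Multiply in F_23[x]: a(x)·b(x) = (22x + 15)·(19x + 20) = 4x^2 + 12x + 1. This has degree ≥ 2, so divide by f(x) over F_23: 4x^2 + 12x + 1 = (4)·(x^2 + 16) + (12x + 6). Hence a·b ≡ 12x + 6 (mod f). (F_23[x]/(f) is a field with 23^2 = 529 elements since f is irreducible of degree 2.)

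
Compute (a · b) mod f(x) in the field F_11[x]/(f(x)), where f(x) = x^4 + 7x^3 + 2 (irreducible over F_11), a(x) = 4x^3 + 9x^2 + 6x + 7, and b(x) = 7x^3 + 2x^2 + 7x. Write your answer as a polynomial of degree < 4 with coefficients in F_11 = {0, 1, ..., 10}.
a · b ≡ 5x^3 + 2x + 10 (mod f(x))

Multiply in F_11[x]: a(x)·b(x) = (4x^3 + 9x^2 + 6x + 7)·(7x^3 + 2x^2 + 7x) = 6x^6 + 5x^5 + 3x^3 + x^2 + 5x. This has degree ≥ 4, so divide by f(x) over F_11: 6x^6 + 5x^5 + 3x^3 + x^2 + 5x = (6x^2 + 7x + 6)·(x^4 + 7x^3 + 2) + (5x^3 + 2x + 10). Hence a·b ≡ 5x^3 + 2x + 10 (mod f). (F_11[x]/(f) is a field with 11^4 = 14641 elements since f is irreducible of degree 4.)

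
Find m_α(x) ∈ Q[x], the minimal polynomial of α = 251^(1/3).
m_α(x) = x^3 - 251

α satisfies α^3 = 251, so x^3 - 251 annihilates α. By the rational root test, a rational root p/q (in lowest terms) of x^3 - 251 would satisfy p^3 = 251 q^3, forcing q = 1 and p^3 = 251; but 251 is not a perfect cube, contradiction. A monic cubic over Q with no rational root is irreducible (any nontrivial factorization would include a linear factor). Hence x^3 - 251 is the minimal polynomial of α, and in particular [Q(α):Q] = 3.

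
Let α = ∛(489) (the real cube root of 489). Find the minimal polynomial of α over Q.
m_α(x) = x^3 - 489

α satisfies α^3 = 489, so x^3 - 489 annihilates α. By the rational root test, a rational root p/q (in lowest terms) of x^3 - 489 would satisfy p^3 = 489 q^3, forcing q = 1 and p^3 = 489; but 489 is not a perfect cube, contradiction. A monic cubic over Q with no rational root is irreducible (any nontrivial factorization would include a linear factor). Hence x^3 - 489 is the minimal polynomial of α, and in particular [Q(α):Q] = 3.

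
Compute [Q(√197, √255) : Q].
[Q(√197, √255) : Q] = 4

[Q(√197):Q] = 2 (min poly x^2 - 197, irreducible since 197 is squarefree > 1). For the top step, suppose √255 ∈ Q(√197), say √255 = c + d√197 with c, d ∈ Q. Squaring: 255 = c^2 + 197d^2 + 2cd√197. Since √197 ∉ Q this forces 2cd = 0. If d = 0 then √255 = c ∈ Q, contradicting 255 squarefree > 1. If c = 0 then 255 = 197d^2, so 197·255 = (197d)^2 is a perfect square in Q — but 197·255 = 50235 is not a perfect square (since 197 and 255 are distinct squarefree integers). Contradiction. Hence √255 ∉ Q(√197), so x^2 - 255 stays irreducible over Q(√197) and [Q(√197, √255) : Q(√197)] = 2. By the tower law, [Q(√197, √255) : Q] = 2 · 2 = 4.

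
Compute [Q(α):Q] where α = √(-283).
[Q(α):Q] = 2

[Q(α):Q] equals the degree of the minimal polynomial of α. Here α^2 = -283 and x^2 + 283 is irreducible (d = -283 is squarefree, ≠ 1, hence not a square), so deg(m_α) = 2. Thus [Q(α):Q] = 2.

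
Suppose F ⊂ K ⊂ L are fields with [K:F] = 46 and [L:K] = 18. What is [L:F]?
[L:F] = 828

The tower law says that for any tower of field extensions F ⊂ K ⊂ L with finite degrees, [L:F] = [L:K] · [K:F]. Here this gives [L:F] = 18 · 46 = 828.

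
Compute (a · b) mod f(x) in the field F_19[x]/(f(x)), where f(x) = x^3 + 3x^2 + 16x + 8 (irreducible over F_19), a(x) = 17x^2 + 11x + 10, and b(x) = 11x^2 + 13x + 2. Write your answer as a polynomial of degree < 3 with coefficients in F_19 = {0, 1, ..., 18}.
a · b ≡ 4x^2 + 13x + 5 (mod f(x))

Multiply in F_19[x]: a(x)·b(x) = (17x^2 + 11x + 10)·(11x^2 + 13x + 2) = 16x^4 + 2x^2 + 1. This has degree ≥ 3, so divide by f(x) over F_19: 16x^4 + 2x^2 + 1 = (16x + 9)·(x^3 + 3x^2 + 16x + 8) + (4x^2 + 13x + 5). Hence a·b ≡ 4x^2 + 13x + 5 (mod f). (F_19[x]/(f) is a field with 19^3 = 6859 elements since f is irreducible of degree 3.)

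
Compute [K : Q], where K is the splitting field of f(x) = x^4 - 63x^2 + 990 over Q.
[K : Q] = 4

Solving the quadratic in x^2: x^2 = (63 ± √(63^2 - 4·990))/2 = (63 ± √9)/2 = (63 ± 3)/2, giving x^2 = 30 or x^2 = 33. So f(x) = (x^2 - 30)(x^2 - 33) and the roots of f are ±√30, ±√33. Hence the splitting field is K = Q(√30, √33). Since 30 and 33 are distinct squarefree integers > 1, their product 990 is not a perfect square, so √33 ∉ Q(√30). By the tower law [K:Q] = [Q(√30,√33):Q(√30)] · [Q(√30):Q] = 2 · 2 = 4.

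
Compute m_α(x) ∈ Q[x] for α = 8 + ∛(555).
m_α(x) = x^3 - 24x^2 + 192x - 1067

Set β = α - 8 = ∛(555), so β^3 = 555. Then (α - 8)^3 - 555 = 0, i.e. α is a root of g(x) = (x - 8)^3 - 555 = x^3 - 24x^2 + 192x - 1067. Since g(x) = h(x - 8) where h(x) = x^3 - 555, and h is irreducible over Q (because 555 is not a perfect cube, so h has no rational root, and a monic cubic with no rational root is irreducible), g is also irreducible (irreducibility is preserved under the substitution x → x - 8). Hence m_α(x) = x^3 - 24x^2 + 192x - 1067.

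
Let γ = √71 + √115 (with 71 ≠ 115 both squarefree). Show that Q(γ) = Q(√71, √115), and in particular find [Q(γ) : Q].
[Q(γ) : Q] = 4 (equivalently, Q(γ) = Q(√71, √115))

Obviously Q(γ) ⊆ Q(√71, √115), and [Q(√71, √115):Q] = 4 (since 71, 115 are distinct squarefree integers > 1 with 8165 not a perfect square). To show equality we compute the minimal polynomial of γ. From γ = √71 + √115: γ^2 = 71 + 2√(8165) + 115 = 186 + 2√(8165), so γ^2 - 186 = 2√(8165); squaring, (γ^2 - 186)^2 = 4·8165, i.e. γ^4 - 372γ^2 + 34596 - 32660 = 0, i.e. γ^4 - 372γ^2 + 1936 = 0. So γ is a root of x^4 - 372x^2 + 1936. This polynomial is irreducible over Q: it has no rational root (each ±√71 ± √115 is irrational), and any factorization into two quadratics over Q would force √(8165) ∈ Q (pairing opposite roots) or √71, √115 ∈ Q (other pairings), all impossible. Hence [Q(γ):Q] = 4 = [Q(√71, √115):Q], so Q(γ) = Q(√71, √115).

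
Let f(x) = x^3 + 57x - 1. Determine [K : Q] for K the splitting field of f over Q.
[K : Q] = 6

By the rational root test, any rational root of the monic integer polynomial f(x) = x^3 + 57x - 1 must be an integer dividing the constant term -1, i.e. one of ±{1}. Evaluating: f(1) = 57, f(-1) = -59; none is 0, so f has no rational root and is therefore irreducible over Q (a cubic with no linear factor over a field is irreducible). For an irreducible cubic, the Galois group is A_3 or S_3 according as the discriminant disc(f) = -4a^3 - 27b^2 = -4·(57)^3 - 27·(-1)^2 = -740799 is or is not a square in Q. Here disc(f) = -740799 is not a perfect square in Q, so the Galois group of f over Q is not contained in A_3 and must be all of S_3. The splitting field has degree |S_3| = 6 over Q, so [K : Q] = 6.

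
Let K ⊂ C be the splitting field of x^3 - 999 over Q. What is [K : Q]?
[K : Q] = 6

The roots of x^3 - 999 are ∛999, ω∛999, ω^2∛999 where ω = e^(2πi/3) is a primitive cube root of unity, so K = Q(∛999, ω). Now [Q(∛999):Q] = 3 (since 999 is not a perfect cube, x^3 - 999 is irreducible) and [Q(ω):Q] = 2. Both 2 and 3 divide [K:Q], and [K:Q] ≤ 3·2 = 6, so [K:Q] = 6. (Equivalently: Q(∛999) ⊂ R but ω ∉ R, so [K : Q(∛999)] = 2.)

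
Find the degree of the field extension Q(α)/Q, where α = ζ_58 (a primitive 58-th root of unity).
[Q(α):Q] = 28

The minimal polynomial of ζ_58 over Q is the 58-th cyclotomic polynomial Φ_58(x), which is irreducible over Q and has degree φ(58) = 28. Hence [Q(α):Q] = φ(58) = 28.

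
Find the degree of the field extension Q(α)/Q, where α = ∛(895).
[Q(α):Q] = 3

The minimal polynomial of α is x^3 - 895, irreducible over Q since 895 is not a perfect cube (so x^3 - 895 has no rational root). Hence [Q(α):Q] = deg(m_α) = 3.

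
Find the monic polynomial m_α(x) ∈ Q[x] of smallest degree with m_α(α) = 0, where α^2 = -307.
m_α(x) = x^2 + 307

α satisfies α^2 + 307 = 0, so x^2 + 307 annihilates α. Since d = -307 is squarefree and ≠ 1, it is not a perfect square in Q, so x^2 + 307 has no rational root and is therefore irreducible over Q (a degree-2 polynomial over a field is irreducible iff it has no root). Hence m_α(x) = x^2 + 307.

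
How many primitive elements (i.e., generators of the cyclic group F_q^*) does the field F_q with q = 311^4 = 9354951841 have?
There are φ(9354951840) = 2205941760 primitive elements

F_q^* is cyclic of order q - 1 = 9354951840. A cyclic group of order m has exactly φ(m) generators. Here m = 9354951840 = 2^5 · 3 · 5 · 13 · 31 · 137 · 353, so the number of primitive elements is φ(9354951840) = 2205941760.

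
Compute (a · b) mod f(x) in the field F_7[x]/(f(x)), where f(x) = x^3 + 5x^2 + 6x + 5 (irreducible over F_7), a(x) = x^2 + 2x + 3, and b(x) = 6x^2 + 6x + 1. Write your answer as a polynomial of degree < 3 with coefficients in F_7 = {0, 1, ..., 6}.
a · b ≡ 6x^2 + 6x (mod f(x))

Multiply in F_7[x]: a(x)·b(x) = (x^2 + 2x + 3)·(6x^2 + 6x + 1) = 6x^4 + 4x^3 + 3x^2 + 6x + 3. This has degree ≥ 3, so divide by f(x) over F_7: 6x^4 + 4x^3 + 3x^2 + 6x + 3 = (6x + 2)·(x^3 + 5x^2 + 6x + 5) + (6x^2 + 6x). Hence a·b ≡ 6x^2 + 6x (mod f). (F_7[x]/(f) is a field with 7^3 = 343 elements since f is irreducible of degree 3.)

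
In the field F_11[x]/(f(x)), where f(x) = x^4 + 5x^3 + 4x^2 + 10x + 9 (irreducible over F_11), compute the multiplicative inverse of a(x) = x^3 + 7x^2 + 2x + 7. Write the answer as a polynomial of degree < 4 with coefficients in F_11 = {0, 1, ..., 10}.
a(x)^(-1) ≡ 7x^3 + 4x + 1 (mod f(x))

Since f is irreducible over F_11, F_11[x]/(f) is a field and a(x) ≠ 0 has an inverse. Apply the extended Euclidean algorithm to f(x) and a(x) in F_11[x]: f(x) = (x + 9)·a(x) + (5x^2 + 7x + 1);  a(x) = (9x + 2)·(5x^2 + 7x + 1) + (x + 5);  (5x^2 + 7x + 1) = (5x + 4)·(x + 5) + (3). The last nonzero remainder is the constant 3 = gcd(f, a) in F_11. Back-substituting through the division chain expresses 3 = s(x)·a(x) + t(x)·f(x) with s(x) ≡ 10x^3 + x + 3 (mod f), so (10x^3 + x + 3)·a(x) ≡ 3 (mod f). Multiplying by 3^(-1) ≡ 4 in F_11 gives a(x)^(-1) ≡ 4·(10x^3 + x + 3) ≡ 7x^3 + 4x + 1 (mod f). Check: (x^3 + 7x^2 + 2x + 7)·(7x^3 + 4x + 1) = 7x^6 + 5x^5 + 7x^4 + x^3 + 4x^2 + 8x + 7 ≡ 1 (mod x^4 + 5x^3 + 4x^2 + 10x + 9).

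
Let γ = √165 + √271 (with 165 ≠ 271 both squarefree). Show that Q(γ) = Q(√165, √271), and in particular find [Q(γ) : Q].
[Q(γ) : Q] = 4 (equivalently, Q(γ) = Q(√165, √271))

Obviously Q(γ) ⊆ Q(√165, √271), and [Q(√165, √271):Q] = 4 (since 165, 271 are distinct squarefree integers > 1 with 44715 not a perfect square). To show equality we compute the minimal polynomial of γ. From γ = √165 + √271: γ^2 = 165 + 2√(44715) + 271 = 436 + 2√(44715), so γ^2 - 436 = 2√(44715); squaring, (γ^2 - 436)^2 = 4·44715, i.e. γ^4 - 872γ^2 + 190096 - 178860 = 0, i.e. γ^4 - 872γ^2 + 11236 = 0. So γ is a root of x^4 - 872x^2 + 11236. This polynomial is irreducible over Q: it has no rational root (each ±√165 ± √271 is irrational), and any factorization into two quadratics over Q would force √(44715) ∈ Q (pairing opposite roots) or √165, √271 ∈ Q (other pairings), all impossible. Hence [Q(γ):Q] = 4 = [Q(√165, √271):Q], so Q(γ) = Q(√165, √271).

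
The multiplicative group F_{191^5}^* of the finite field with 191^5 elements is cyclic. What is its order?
|F_{191^5}^*| = 254194901950

F_{191^5} has 191^5 = 254194901951 elements; its multiplicative group consists of all nonzero elements, so |F_{191^5}^*| = 254194901951 - 1 = 254194901950. (It is cyclic since any finite subgroup of the multiplicative group of a field is cyclic.)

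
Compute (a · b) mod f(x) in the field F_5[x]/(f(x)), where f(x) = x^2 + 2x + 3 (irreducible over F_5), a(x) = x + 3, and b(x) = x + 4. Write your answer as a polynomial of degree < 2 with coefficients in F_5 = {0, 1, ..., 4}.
a · b ≡ 4 (mod f(x))

Multiply in F_5[x]: a(x)·b(x) = (x + 3)·(x + 4) = x^2 + 2x + 2. This has degree ≥ 2, so divide by f(x) over F_5: x^2 + 2x + 2 = (1)·(x^2 + 2x + 3) + (4). Hence a·b ≡ 4 (mod f). (F_5[x]/(f) is a field with 5^2 = 25 elements since f is irreducible of degree 2.)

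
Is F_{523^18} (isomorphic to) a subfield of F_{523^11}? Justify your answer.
No: F_{523^18} is not a subfield of F_{523^11}

F_{p^m} embeds in F_{p^n} iff m | n. Here 18 ∤ 11 (since 11 = 0·18 + 11 with remainder 11 ≠ 0), so F_{523^18} is not a subfield of F_{523^11}. Equivalently: if it were, the tower law would give 18 = [F_{523^18}:F_523] dividing [F_{523^11}:F_523] = 11, contradiction.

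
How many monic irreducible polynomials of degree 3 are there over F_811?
There are 177803640 monic irreducible polynomials of degree 3 over F_811

Each element of F_{811^3} that lies in no proper subfield is a root of exactly one monic irreducible of degree 3 over F_811, and each such polynomial has 3 distinct roots in F_{811^3}. By Möbius inversion the count is N_811(3) = (1/3) Σ_{d|3} μ(3/d) · 811^d = (1/3)(μ(3)·811^1 + μ(1)·811^3) = 533410920/3 = 177803640.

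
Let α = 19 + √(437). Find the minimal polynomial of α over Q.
m_α(x) = x^2 - 38x - 76

From α - 19 = √(437), squaring gives (α - 19)^2 = 437, i.e. α^2 - 38α + 361 = 437, so α^2 - 38α - 76 = 0. The discriminant of x^2 - 38x - 76 is (-38)^2 - 4·(-76) = 1444 + 304 = 1748, and 4·(437) is not a perfect square in Q since 437 is squarefree and ≠ 1. Hence x^2 - 38x - 76 is irreducible over Q and is the minimal polynomial of α.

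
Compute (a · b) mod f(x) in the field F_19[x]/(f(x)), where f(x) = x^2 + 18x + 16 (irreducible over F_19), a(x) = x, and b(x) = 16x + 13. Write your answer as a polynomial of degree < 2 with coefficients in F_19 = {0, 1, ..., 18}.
a · b ≡ 10x + 10 (mod f(x))

Multiply in F_19[x]: a(x)·b(x) = (x)·(16x + 13) = 16x^2 + 13x. This has degree ≥ 2, so divide by f(x) over F_19: 16x^2 + 13x = (16)·(x^2 + 18x + 16) + (10x + 10). Hence a·b ≡ 10x + 10 (mod f). (F_19[x]/(f) is a field with 19^2 = 361 elements since f is irreducible of degree 2.)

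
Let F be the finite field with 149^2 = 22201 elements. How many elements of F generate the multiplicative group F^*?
There are φ(22200) = 5760 primitive elements

F_q^* is cyclic of order q - 1 = 22200. A cyclic group of order m has exactly φ(m) generators. Here m = 22200 = 2^3 · 3 · 5^2 · 37, so the number of primitive elements is φ(22200) = 5760.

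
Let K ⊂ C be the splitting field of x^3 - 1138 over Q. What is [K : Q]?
[K : Q] = 6

The roots of x^3 - 1138 are ∛1138, ω∛1138, ω^2∛1138 where ω = e^(2πi/3) is a primitive cube root of unity, so K = Q(∛1138, ω). Now [Q(∛1138):Q] = 3 (since 1138 is not a perfect cube, x^3 - 1138 is irreducible) and [Q(ω):Q] = 2. Both 2 and 3 divide [K:Q], and [K:Q] ≤ 3·2 = 6, so [K:Q] = 6. (Equivalently: Q(∛1138) ⊂ R but ω ∉ R, so [K : Q(∛1138)] = 2.)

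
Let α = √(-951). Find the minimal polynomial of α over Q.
m_α(x) = x^2 + 951

α satisfies α^2 + 951 = 0, so x^2 + 951 annihilates α. Since d = -951 is squarefree and ≠ 1, it is not a perfect square in Q, so x^2 + 951 has no rational root and is therefore irreducible over Q (a degree-2 polynomial over a field is irreducible iff it has no root). Hence m_α(x) = x^2 + 951.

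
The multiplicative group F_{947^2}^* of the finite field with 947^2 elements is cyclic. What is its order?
|F_{947^2}^*| = 896808

F_{947^2} has 947^2 = 896809 elements; its multiplicative group consists of all nonzero elements, so |F_{947^2}^*| = 896809 - 1 = 896808. (It is cyclic since any finite subgroup of the multiplicative group of a field is cyclic.)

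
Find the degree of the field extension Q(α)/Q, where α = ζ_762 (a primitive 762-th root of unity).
[Q(α):Q] = 252

The minimal polynomial of ζ_762 over Q is the 762-th cyclotomic polynomial Φ_762(x), which is irreducible over Q and has degree φ(762) = 252. Hence [Q(α):Q] = φ(762) = 252.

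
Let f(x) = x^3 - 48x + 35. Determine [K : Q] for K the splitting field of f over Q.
[K : Q] = 6

By the rational root test, any rational root of the monic integer polynomial f(x) = x^3 - 48x + 35 must be an integer dividing the constant term 35, i.e. one of ±{1, 5, 7, 35}. Evaluating: f(1) = -12, f(-1) = 82, f(5) = -80, f(-5) = 150, f(7) = 42, f(-7) = 28, f(35) = 41230, f(-35) = -41160; none is 0, so f has no rational root and is therefore irreducible over Q (a cubic with no linear factor over a field is irreducible). For an irreducible cubic, the Galois group is A_3 or S_3 according as the discriminant disc(f) = -4a^3 - 27b^2 = -4·(-48)^3 - 27·(35)^2 = 409293 is or is not a square in Q. Here disc(f) = 409293 is not a perfect square in Q, so the Galois group of f over Q is not contained in A_3 and must be all of S_3. The splitting field has degree |S_3| = 6 over Q, so [K : Q] = 6.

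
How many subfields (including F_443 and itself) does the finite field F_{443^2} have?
F_{443^2} has 2 subfields

The subfields of F_{p^n} are exactly the fields F_{p^d} for d | n (each is the fixed field of the unique index-d subgroup of Gal(F_{p^n}/F_p) ≅ Z/nZ). The divisors of n = 2 are {1, 2}, giving 2 subfields: F_{443^1}, F_{443^2}.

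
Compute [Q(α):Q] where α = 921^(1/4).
[Q(α):Q] = 4

α is a root of x^4 - 921. By Eisenstein's criterion at the prime p = 3 (which divides the constant term 921 but p^2 = 9 does not, since 921 is squarefree), x^4 - 921 is irreducible over Q. Hence [Q(α):Q] = 4.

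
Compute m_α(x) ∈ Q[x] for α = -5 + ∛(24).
m_α(x) = x^3 + 15x^2 + 75x + 101

Set β = α + 5 = ∛(24), so β^3 = 24. Then (α + 5)^3 - 24 = 0, i.e. α is a root of g(x) = (x + 5)^3 - 24 = x^3 + 15x^2 + 75x + 101. Since g(x) = h(x + 5) where h(x) = x^3 - 24, and h is irreducible over Q (because 24 is not a perfect cube, so h has no rational root, and a monic cubic with no rational root is irreducible), g is also irreducible (irreducibility is preserved under the substitution x → x + 5). Hence m_α(x) = x^3 + 15x^2 + 75x + 101.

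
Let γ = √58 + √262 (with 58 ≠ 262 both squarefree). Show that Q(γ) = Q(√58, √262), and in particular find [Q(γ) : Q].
[Q(γ) : Q] = 4 (equivalently, Q(γ) = Q(√58, √262))

Obviously Q(γ) ⊆ Q(√58, √262), and [Q(√58, √262):Q] = 4 (since 58, 262 are distinct squarefree integers > 1 with 15196 not a perfect square). To show equality we compute the minimal polynomial of γ. From γ = √58 + √262: γ^2 = 58 + 2√(15196) + 262 = 320 + 2√(15196), so γ^2 - 320 = 2√(15196); squaring, (γ^2 - 320)^2 = 4·15196, i.e. γ^4 - 640γ^2 + 102400 - 60784 = 0, i.e. γ^4 - 640γ^2 + 41616 = 0. So γ is a root of x^4 - 640x^2 + 41616. This polynomial is irreducible over Q: it has no rational root (each ±√58 ± √262 is irrational), and any factorization into two quadratics over Q would force √(15196) ∈ Q (pairing opposite roots) or √58, √262 ∈ Q (other pairings), all impossible. Hence [Q(γ):Q] = 4 = [Q(√58, √262):Q], so Q(γ) = Q(√58, √262).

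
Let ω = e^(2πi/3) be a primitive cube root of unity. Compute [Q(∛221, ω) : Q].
[Q(∛221, ω) : Q] = 6

[Q(∛221):Q] = 3 (min poly x^3 - 221, irreducible since 221 is not a perfect cube). [Q(ω):Q] = 2 (min poly x^2 + x + 1). Since Q(∛221) ⊂ R and ω ∉ R, we have ω ∉ Q(∛221), so x^2 + x + 1 remains irreducible over Q(∛221) and [Q(∛221, ω) : Q(∛221)] = 2. By the tower law, [Q(∛221, ω) : Q] = 3 · 2 = 6. (In fact Q(∛221, ω) is the splitting field of x^3 - 221 over Q.)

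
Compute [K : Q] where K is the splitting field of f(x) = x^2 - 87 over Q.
[K : Q] = 2

f(x) = x^2 - 87 factors as (x - √87)(x + √87). The splitting field is K = Q(√87). Since 87 is squarefree and > 1, it is not a perfect square, so x^2 - 87 is irreducible over Q and [Q(√87) : Q] = 2. Hence [K : Q] = 2.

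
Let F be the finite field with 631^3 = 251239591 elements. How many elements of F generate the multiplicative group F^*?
There are φ(251239590) = 57106944 primitive elements

F_q^* is cyclic of order q - 1 = 251239590. A cyclic group of order m has exactly φ(m) generators. Here m = 251239590 = 2 · 3^3 · 5 · 7 · 307 · 433, so the number of primitive elements is φ(251239590) = 57106944.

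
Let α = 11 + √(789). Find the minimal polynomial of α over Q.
m_α(x) = x^2 - 22x - 668

From α - 11 = √(789), squaring gives (α - 11)^2 = 789, i.e. α^2 - 22α + 121 = 789, so α^2 - 22α - 668 = 0. The discriminant of x^2 - 22x - 668 is (-22)^2 - 4·(-668) = 484 + 2672 = 3156, and 4·(789) is not a perfect square in Q since 789 is squarefree and ≠ 1. Hence x^2 - 22x - 668 is irreducible over Q and is the minimal polynomial of α.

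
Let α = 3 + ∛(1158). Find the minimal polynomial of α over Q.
m_α(x) = x^3 - 9x^2 + 27x - 1185

Set β = α - 3 = ∛(1158), so β^3 = 1158. Then (α - 3)^3 - 1158 = 0, i.e. α is a root of g(x) = (x - 3)^3 - 1158 = x^3 - 9x^2 + 27x - 1185. Since g(x) = h(x - 3) where h(x) = x^3 - 1158, and h is irreducible over Q (because 1158 is not a perfect cube, so h has no rational root, and a monic cubic with no rational root is irreducible), g is also irreducible (irreducibility is preserved under the substitution x → x - 3). Hence m_α(x) = x^3 - 9x^2 + 27x - 1185.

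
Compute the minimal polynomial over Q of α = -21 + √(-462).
m_α(x) = x^2 + 42x + 903

From α + 21 = √(-462), squaring gives (α + 21)^2 = -462, i.e. α^2 + 42α + 441 = -462, so α^2 + 42α + 903 = 0. The discriminant of x^2 + 42x + 903 is (42)^2 - 4·(903) = 1764 - 3612 = -1848, and 4·(-462) is not a perfect square in Q since -462 is squarefree and ≠ 1. Hence x^2 + 42x + 903 is irreducible over Q and is the minimal polynomial of α.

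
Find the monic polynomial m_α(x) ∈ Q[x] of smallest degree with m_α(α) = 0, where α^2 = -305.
m_α(x) = x^2 + 305

α satisfies α^2 + 305 = 0, so x^2 + 305 annihilates α. Since d = -305 is squarefree and ≠ 1, it is not a perfect square in Q, so x^2 + 305 has no rational root and is therefore irreducible over Q (a degree-2 polynomial over a field is irreducible iff it has no root). Hence m_α(x) = x^2 + 305.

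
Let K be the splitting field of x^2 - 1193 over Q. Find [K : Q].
[K : Q] = 2

f(x) = x^2 - 1193 factors as (x - √1193)(x + √1193). The splitting field is K = Q(√1193). Since 1193 is squarefree and > 1, it is not a perfect square, so x^2 - 1193 is irreducible over Q and [Q(√1193) : Q] = 2. Hence [K : Q] = 2.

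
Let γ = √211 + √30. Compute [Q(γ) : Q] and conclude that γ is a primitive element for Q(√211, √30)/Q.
[Q(γ) : Q] = 4 (equivalently, Q(γ) = Q(√211, √30))

Obviously Q(γ) ⊆ Q(√211, √30), and [Q(√211, √30):Q] = 4 (since 211, 30 are distinct squarefree integers > 1 with 6330 not a perfect square). To show equality we compute the minimal polynomial of γ. From γ = √211 + √30: γ^2 = 211 + 2√(6330) + 30 = 241 + 2√(6330), so γ^2 - 241 = 2√(6330); squaring, (γ^2 - 241)^2 = 4·6330, i.e. γ^4 - 482γ^2 + 58081 - 25320 = 0, i.e. γ^4 - 482γ^2 + 32761 = 0. So γ is a root of x^4 - 482x^2 + 32761. This polynomial is irreducible over Q: it has no rational root (each ±√211 ± √30 is irrational), and any factorization into two quadratics over Q would force √(6330) ∈ Q (pairing opposite roots) or √211, √30 ∈ Q (other pairings), all impossible. Hence [Q(γ):Q] = 4 = [Q(√211, √30):Q], so Q(γ) = Q(√211, √30).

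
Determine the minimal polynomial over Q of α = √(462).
m_α(x) = x^2 - 462

α satisfies α^2 - 462 = 0, so x^2 - 462 annihilates α. Since d = 462 is squarefree and ≠ 1, it is not a perfect square in Q, so x^2 - 462 has no rational root and is therefore irreducible over Q (a degree-2 polynomial over a field is irreducible iff it has no root). Hence m_α(x) = x^2 - 462.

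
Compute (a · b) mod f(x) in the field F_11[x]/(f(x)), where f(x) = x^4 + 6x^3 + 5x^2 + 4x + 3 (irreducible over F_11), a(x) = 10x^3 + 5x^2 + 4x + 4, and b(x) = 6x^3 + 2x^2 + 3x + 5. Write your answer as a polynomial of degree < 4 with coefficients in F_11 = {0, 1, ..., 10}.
a · b ≡ x^3 + 3x^2 + 10x + 10 (mod f(x))

Multiply in F_11[x]: a(x)·b(x) = (10x^3 + 5x^2 + 4x + 4)·(6x^3 + 2x^2 + 3x + 5) = 5x^6 + 6x^5 + 9x^4 + 9x^3 + x^2 + 10x + 9. This has degree ≥ 4, so divide by f(x) over F_11: 5x^6 + 6x^5 + 9x^4 + 9x^3 + x^2 + 10x + 9 = (5x^2 + 9x + 7)·(x^4 + 6x^3 + 5x^2 + 4x + 3) + (x^3 + 3x^2 + 10x + 10). Hence a·b ≡ x^3 + 3x^2 + 10x + 10 (mod f). (F_11[x]/(f) is a field with 11^4 = 14641 elements since f is irreducible of degree 4.)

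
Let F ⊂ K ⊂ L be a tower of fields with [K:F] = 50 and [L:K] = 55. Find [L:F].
[L:F] = 2750

The tower law says that for any tower of field extensions F ⊂ K ⊂ L with finite degrees, [L:F] = [L:K] · [K:F]. Here this gives [L:F] = 55 · 50 = 2750.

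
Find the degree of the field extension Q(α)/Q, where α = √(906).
[Q(α):Q] = 2

[Q(α):Q] equals the degree of the minimal polynomial of α. Here α^2 = 906 and x^2 - 906 is irreducible (d = 906 is squarefree, ≠ 1, hence not a square), so deg(m_α) = 2. Thus [Q(α):Q] = 2.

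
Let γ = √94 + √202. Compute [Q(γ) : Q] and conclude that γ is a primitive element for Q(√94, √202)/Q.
[Q(γ) : Q] = 4 (equivalently, Q(γ) = Q(√94, √202))

Obviously Q(γ) ⊆ Q(√94, √202), and [Q(√94, √202):Q] = 4 (since 94, 202 are distinct squarefree integers > 1 with 18988 not a perfect square). To show equality we compute the minimal polynomial of γ. From γ = √94 + √202: γ^2 = 94 + 2√(18988) + 202 = 296 + 2√(18988), so γ^2 - 296 = 2√(18988); squaring, (γ^2 - 296)^2 = 4·18988, i.e. γ^4 - 592γ^2 + 87616 - 75952 = 0, i.e. γ^4 - 592γ^2 + 11664 = 0. So γ is a root of x^4 - 592x^2 + 11664. This polynomial is irreducible over Q: it has no rational root (each ±√94 ± √202 is irrational), and any factorization into two quadratics over Q would force √(18988) ∈ Q (pairing opposite roots) or √94, √202 ∈ Q (other pairings), all impossible. Hence [Q(γ):Q] = 4 = [Q(√94, √202):Q], so Q(γ) = Q(√94, √202).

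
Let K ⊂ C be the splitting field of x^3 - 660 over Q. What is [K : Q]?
[K : Q] = 6

The roots of x^3 - 660 are ∛660, ω∛660, ω^2∛660 where ω = e^(2πi/3) is a primitive cube root of unity, so K = Q(∛660, ω). Now [Q(∛660):Q] = 3 (since 660 is not a perfect cube, x^3 - 660 is irreducible) and [Q(ω):Q] = 2. Both 2 and 3 divide [K:Q], and [K:Q] ≤ 3·2 = 6, so [K:Q] = 6. (Equivalently: Q(∛660) ⊂ R but ω ∉ R, so [K : Q(∛660)] = 2.)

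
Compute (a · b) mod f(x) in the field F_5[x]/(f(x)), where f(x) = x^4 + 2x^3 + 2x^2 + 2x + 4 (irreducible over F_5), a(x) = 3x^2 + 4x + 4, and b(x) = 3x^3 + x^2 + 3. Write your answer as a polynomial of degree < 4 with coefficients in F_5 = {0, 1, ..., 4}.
a · b ≡ 4x^3 + x^2 + 2x + 4 (mod f(x))

Multiply in F_5[x]: a(x)·b(x) = (3x^2 + 4x + 4)·(3x^3 + x^2 + 3) = 4x^5 + x^3 + 3x^2 + 2x + 2. This has degree ≥ 4, so divide by f(x) over F_5: 4x^5 + x^3 + 3x^2 + 2x + 2 = (4x + 2)·(x^4 + 2x^3 + 2x^2 + 2x + 4) + (4x^3 + x^2 + 2x + 4). Hence a·b ≡ 4x^3 + x^2 + 2x + 4 (mod f). (F_5[x]/(f) is a field with 5^4 = 625 elements since f is irreducible of degree 4.)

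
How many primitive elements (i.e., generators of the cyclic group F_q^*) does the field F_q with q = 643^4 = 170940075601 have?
There are φ(170940075600) = 37019473920 primitive elements

F_q^* is cyclic of order q - 1 = 170940075600. A cyclic group of order m has exactly φ(m) generators. Here m = 170940075600 = 2^4 · 3 · 5^2 · 7 · 23 · 107 · 8269, so the number of primitive elements is φ(170940075600) = 37019473920.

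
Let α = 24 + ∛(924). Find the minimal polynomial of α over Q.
m_α(x) = x^3 - 72x^2 + 1728x - 14748

Set β = α - 24 = ∛(924), so β^3 = 924. Then (α - 24)^3 - 924 = 0, i.e. α is a root of g(x) = (x - 24)^3 - 924 = x^3 - 72x^2 + 1728x - 14748. Since g(x) = h(x - 24) where h(x) = x^3 - 924, and h is irreducible over Q (because 924 is not a perfect cube, so h has no rational root, and a monic cubic with no rational root is irreducible), g is also irreducible (irreducibility is preserved under the substitution x → x - 24). Hence m_α(x) = x^3 - 72x^2 + 1728x - 14748.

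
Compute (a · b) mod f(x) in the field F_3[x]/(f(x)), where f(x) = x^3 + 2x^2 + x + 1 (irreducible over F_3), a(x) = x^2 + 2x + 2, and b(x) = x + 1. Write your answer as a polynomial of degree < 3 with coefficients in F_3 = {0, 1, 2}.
a · b ≡ x^2 + 1 (mod f(x))

Multiply in F_3[x]: a(x)·b(x) = (x^2 + 2x + 2)·(x + 1) = x^3 + x + 2. This has degree ≥ 3, so divide by f(x) over F_3: x^3 + x + 2 = (1)·(x^3 + 2x^2 + x + 1) + (x^2 + 1). Hence a·b ≡ x^2 + 1 (mod f). (F_3[x]/(f) is a field with 3^3 = 27 elements since f is irreducible of degree 3.)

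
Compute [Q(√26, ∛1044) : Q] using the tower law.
[Q(√26, ∛1044) : Q] = 6

Let L = Q(√26, ∛1044). Since Q(√26) ⊂ L and [Q(√26):Q] = 2, the tower law gives 2 | [L:Q]. Likewise Q(∛1044) ⊂ L with [Q(∛1044):Q] = 3 (because 1044 is not a perfect cube), so 3 | [L:Q]. As gcd(2,3) = 1, [L:Q] is divisible by 6. Conversely L is generated over Q by √26 and ∛1044, so [L:Q] ≤ 2·3 = 6. Therefore [Q(√26, ∛1044) : Q] = 6.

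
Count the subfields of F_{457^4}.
F_{457^4} has 3 subfields

The subfields of F_{p^n} are exactly the fields F_{p^d} for d | n (each is the fixed field of the unique index-d subgroup of Gal(F_{p^n}/F_p) ≅ Z/nZ). The divisors of n = 4 are {1, 2, 4}, giving 3 subfields: F_{457^1}, F_{457^2}, F_{457^4}.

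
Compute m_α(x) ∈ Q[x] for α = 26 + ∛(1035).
m_α(x) = x^3 - 78x^2 + 2028x - 18611

Set β = α - 26 = ∛(1035), so β^3 = 1035. Then (α - 26)^3 - 1035 = 0, i.e. α is a root of g(x) = (x - 26)^3 - 1035 = x^3 - 78x^2 + 2028x - 18611. Since g(x) = h(x - 26) where h(x) = x^3 - 1035, and h is irreducible over Q (because 1035 is not a perfect cube, so h has no rational root, and a monic cubic with no rational root is irreducible), g is also irreducible (irreducibility is preserved under the substitution x → x - 26). Hence m_α(x) = x^3 - 78x^2 + 2028x - 18611.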